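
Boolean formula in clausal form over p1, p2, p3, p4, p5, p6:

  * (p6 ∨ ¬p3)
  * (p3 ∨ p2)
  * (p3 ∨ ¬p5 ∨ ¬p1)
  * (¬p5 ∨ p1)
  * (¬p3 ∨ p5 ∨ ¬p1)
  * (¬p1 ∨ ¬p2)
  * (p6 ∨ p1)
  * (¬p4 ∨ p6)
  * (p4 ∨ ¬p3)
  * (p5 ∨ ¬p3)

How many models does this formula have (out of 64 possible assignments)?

3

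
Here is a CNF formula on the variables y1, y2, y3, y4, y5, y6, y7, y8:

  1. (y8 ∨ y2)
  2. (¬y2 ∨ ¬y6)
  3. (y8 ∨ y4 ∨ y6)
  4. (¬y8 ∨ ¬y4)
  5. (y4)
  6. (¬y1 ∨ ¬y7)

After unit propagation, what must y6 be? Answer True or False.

(y4) stands alone — y4 = True.
In (¬y8 ∨ ¬y4), ¬y4 is now false; ¬y8 must hold, so y8 = False.
From (y8 ∨ y2) and y8 = False: y2 = True.
From (¬y2 ∨ ¬y6) and y2 = True: y6 = False.

False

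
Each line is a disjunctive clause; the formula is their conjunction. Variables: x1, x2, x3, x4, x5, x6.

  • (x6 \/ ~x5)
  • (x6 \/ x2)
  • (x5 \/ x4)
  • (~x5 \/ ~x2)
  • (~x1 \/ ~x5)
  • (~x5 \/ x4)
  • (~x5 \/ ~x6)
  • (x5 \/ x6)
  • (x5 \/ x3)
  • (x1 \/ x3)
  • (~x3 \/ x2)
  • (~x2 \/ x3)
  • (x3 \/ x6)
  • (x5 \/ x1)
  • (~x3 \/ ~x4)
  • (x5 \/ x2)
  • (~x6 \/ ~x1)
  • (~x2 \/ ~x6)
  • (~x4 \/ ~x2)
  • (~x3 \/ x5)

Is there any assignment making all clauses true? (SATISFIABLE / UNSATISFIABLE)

UNSATISFIABLE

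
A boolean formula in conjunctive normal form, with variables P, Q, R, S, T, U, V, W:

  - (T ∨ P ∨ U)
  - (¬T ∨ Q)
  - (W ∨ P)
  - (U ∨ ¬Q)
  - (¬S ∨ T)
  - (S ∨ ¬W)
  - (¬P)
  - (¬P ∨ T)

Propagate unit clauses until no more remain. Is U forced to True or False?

True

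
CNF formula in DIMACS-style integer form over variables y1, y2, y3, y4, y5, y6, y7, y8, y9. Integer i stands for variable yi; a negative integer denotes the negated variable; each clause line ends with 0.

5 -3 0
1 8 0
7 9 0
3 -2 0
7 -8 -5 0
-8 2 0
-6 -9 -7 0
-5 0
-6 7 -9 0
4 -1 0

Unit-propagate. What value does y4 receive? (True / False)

True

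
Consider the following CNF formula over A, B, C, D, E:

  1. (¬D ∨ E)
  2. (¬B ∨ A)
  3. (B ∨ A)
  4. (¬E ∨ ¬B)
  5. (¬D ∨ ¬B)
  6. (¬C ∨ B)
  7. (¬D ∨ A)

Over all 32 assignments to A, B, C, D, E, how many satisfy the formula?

5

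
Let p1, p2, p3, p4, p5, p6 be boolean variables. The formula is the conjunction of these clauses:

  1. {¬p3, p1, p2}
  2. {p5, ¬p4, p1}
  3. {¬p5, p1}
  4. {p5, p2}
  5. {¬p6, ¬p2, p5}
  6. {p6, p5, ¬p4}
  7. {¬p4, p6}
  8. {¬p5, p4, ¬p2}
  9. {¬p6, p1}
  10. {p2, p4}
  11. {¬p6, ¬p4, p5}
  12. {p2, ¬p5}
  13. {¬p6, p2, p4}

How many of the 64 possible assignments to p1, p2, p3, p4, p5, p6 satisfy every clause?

The models are:
  p1=0 p2=1 p3=0 p4=0 p5=0 p6=0
  p1=0 p2=1 p3=1 p4=0 p5=0 p6=0
  p1=1 p2=1 p3=0 p4=0 p5=0 p6=0
  p1=1 p2=1 p3=0 p4=1 p5=1 p6=1
  p1=1 p2=1 p3=1 p4=0 p5=0 p6=0
  p1=1 p2=1 p3=1 p4=1 p5=1 p6=1
Count: 6.

6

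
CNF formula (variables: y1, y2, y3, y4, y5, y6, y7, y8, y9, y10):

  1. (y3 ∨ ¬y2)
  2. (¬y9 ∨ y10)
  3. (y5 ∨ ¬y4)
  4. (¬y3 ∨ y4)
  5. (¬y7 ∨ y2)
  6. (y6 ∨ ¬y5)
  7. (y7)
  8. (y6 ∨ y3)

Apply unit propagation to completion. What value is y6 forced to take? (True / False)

(y7) is a unit clause: y7 = True.
In (¬y7 ∨ y2), ¬y7 is now false; y2 must hold, so y2 = True.
In (y3 ∨ ¬y2), ¬y2 is now false; y3 must hold, so y3 = True.
(¬y3 ∨ y4) with y3 = True leaves only y4, so y4 = True.
In (y5 ∨ ¬y4), ¬y4 is now false; y5 must hold, so y5 = True.
(y6 ∨ ¬y5) with y5 = True leaves only y6, so y6 = True.

True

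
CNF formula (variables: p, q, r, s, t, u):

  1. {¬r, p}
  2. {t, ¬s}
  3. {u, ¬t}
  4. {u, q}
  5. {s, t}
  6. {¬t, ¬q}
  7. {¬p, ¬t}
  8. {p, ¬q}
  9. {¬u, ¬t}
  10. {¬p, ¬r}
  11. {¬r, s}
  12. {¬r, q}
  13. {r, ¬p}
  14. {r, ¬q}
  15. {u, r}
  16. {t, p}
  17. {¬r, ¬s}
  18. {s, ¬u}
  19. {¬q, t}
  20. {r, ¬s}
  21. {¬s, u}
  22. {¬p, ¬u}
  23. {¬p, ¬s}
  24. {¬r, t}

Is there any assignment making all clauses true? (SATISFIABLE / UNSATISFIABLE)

UNSATISFIABLE

r = True:
  propagation gives p=True; an empty clause results — contradiction.
r = False:
  propagation gives p=False, q=False, u=True, t=False; an empty clause results — contradiction.
Every branch closes, so no satisfying assignment exists.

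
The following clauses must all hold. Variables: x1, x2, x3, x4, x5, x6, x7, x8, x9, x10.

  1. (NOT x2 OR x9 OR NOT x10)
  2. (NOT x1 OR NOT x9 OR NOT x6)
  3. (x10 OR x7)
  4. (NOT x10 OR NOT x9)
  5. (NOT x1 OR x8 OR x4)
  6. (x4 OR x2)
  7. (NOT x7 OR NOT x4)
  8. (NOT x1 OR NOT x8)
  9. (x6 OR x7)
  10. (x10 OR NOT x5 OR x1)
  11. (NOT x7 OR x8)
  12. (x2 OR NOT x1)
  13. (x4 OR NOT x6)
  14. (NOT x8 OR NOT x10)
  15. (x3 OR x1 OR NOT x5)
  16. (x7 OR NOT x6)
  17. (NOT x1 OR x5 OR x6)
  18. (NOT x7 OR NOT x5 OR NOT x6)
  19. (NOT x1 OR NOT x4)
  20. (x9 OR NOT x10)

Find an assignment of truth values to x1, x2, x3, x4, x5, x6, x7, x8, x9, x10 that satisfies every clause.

x1=0  x2=1  x3=0  x4=0  x5=0  x6=0  x7=1  x8=1  x9=0  x10=0

Try x1 = False.
Branch on x2: take x2 = True.
The remaining clauses are satisfied by x3 = False, x4 = False, x5 = False, x6 = False, x7 = True, x8 = True, x9 = False, x10 = False.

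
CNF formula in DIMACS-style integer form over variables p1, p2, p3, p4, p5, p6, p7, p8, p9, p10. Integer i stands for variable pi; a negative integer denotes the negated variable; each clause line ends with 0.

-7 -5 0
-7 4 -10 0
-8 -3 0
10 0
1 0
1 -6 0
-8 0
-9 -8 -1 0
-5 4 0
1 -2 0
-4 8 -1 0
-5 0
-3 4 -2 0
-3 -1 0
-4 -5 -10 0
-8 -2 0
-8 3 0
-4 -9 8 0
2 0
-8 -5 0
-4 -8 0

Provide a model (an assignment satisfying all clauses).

p1=True, p2=True, p3=False, p4=False, p5=False, p6=False, p7=False, p8=False, p9=False, p10=True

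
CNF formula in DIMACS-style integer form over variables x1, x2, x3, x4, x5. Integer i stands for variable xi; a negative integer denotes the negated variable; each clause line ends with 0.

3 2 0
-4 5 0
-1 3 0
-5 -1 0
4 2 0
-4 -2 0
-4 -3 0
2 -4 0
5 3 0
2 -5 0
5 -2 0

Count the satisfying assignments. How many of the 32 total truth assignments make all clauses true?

2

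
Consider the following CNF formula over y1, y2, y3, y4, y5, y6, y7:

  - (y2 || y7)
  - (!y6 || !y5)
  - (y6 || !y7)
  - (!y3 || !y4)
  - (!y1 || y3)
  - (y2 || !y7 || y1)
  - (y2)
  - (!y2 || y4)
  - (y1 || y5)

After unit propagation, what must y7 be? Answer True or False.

(y2) stands alone — y2 = True.
(y4 || !y2): since y2 = True, the clause reduces to (y4). y4 = True.
(!y4 || !y3) with y4 = True leaves only !y3, so y3 = False.
In (!y1 || y3), y3 is now false; !y1 must hold, so y1 = False.
(y5 || y1): since y1 = False, the clause reduces to (y5). y5 = True.
In (!y6 || !y5), !y5 is now false; !y6 must hold, so y6 = False.
(!y7 || y6) with y6 = False leaves only !y7, so y7 = False.

False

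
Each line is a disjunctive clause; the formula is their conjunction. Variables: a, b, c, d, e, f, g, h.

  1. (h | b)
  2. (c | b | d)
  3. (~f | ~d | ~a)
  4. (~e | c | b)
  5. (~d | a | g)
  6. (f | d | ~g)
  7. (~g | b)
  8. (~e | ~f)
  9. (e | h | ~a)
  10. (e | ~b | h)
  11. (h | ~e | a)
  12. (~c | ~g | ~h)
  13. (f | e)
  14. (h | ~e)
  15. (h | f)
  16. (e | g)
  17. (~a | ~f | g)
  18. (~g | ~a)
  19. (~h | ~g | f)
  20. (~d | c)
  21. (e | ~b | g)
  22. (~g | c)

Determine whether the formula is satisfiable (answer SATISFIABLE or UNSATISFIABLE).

SATISFIABLE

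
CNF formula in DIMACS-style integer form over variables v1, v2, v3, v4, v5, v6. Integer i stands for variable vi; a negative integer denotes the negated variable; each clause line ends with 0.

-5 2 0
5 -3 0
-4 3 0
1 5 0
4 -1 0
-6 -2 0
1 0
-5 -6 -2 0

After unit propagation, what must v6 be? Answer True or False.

(v1) stands alone — v1 = True.
(~v1 \/ v4) with v1 = True leaves only v4, so v4 = True.
(v3 \/ ~v4): since v4 = True, the clause reduces to (v3). v3 = True.
(~v3 \/ v5): since v3 = True, the clause reduces to (v5). v5 = True.
From (v2 \/ ~v5) and v5 = True: v2 = True.
(~v6 \/ ~v2) with v2 = True leaves only ~v6, so v6 = False.

False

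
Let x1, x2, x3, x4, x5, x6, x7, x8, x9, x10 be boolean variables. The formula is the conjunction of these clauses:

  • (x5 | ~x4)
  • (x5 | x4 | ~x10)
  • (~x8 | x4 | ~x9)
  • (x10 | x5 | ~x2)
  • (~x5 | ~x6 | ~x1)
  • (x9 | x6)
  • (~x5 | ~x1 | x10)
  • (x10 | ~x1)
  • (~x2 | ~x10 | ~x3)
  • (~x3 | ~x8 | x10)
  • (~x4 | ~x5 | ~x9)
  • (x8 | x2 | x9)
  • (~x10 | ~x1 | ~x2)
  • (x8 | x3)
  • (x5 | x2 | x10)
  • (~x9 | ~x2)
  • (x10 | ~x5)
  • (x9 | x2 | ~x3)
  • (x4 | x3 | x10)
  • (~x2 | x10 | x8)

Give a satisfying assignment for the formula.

x1 = 0, x2 = 0, x3 = 1, x4 = 0, x5 = 1, x6 = 1, x7 = 0, x8 = 0, x9 = 1, x10 = 1

Check each clause:
  1. (x5 | ~x4) — ~x4 is true.
  2. (~x10 | x5 | x4) — x5 is true.
  3. (~x8 | x4 | ~x9) — ~x8 is true.
  4. (x5 | ~x2 | x10) — x10 is true.
  5. (~x6 | ~x5 | ~x1) — ~x1 is true.
  6. (x9 | x6) — x9 is true.
  7. (~x5 | ~x1 | x10) — x10 is true.
  8. (x10 | ~x1) — x10 is true.
  9. (~x3 | ~x10 | ~x2) — ~x2 is true.
  10. (x10 | ~x3 | ~x8) — ~x8 is true.
  11. (~x9 | ~x4 | ~x5) — ~x4 is true.
  12. (x2 | x8 | x9) — x9 is true.
  13. (~x2 | ~x10 | ~x1) — ~x2 is true.
  14. (x8 | x3) — x3 is true.
  15. (x2 | x10 | x5) — x10 is true.
  16. (~x9 | ~x2) — ~x2 is true.
  17. (x10 | ~x5) — x10 is true.
  18. (~x3 | x9 | x2) — x9 is true.
  19. (x4 | x3 | x10) — x10 is true.
  20. (x8 | ~x2 | x10) — x10 is true.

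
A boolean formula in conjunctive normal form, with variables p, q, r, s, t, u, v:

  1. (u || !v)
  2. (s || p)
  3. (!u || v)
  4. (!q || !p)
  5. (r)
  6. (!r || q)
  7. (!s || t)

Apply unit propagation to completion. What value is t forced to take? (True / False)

(r) is a unit clause: r = True.
(!r || q): since r = True, the clause reduces to (q). q = True.
From (!p || !q) and q = True: p = False.
From (s || p) and p = False: s = True.
(!s || t) with s = True leaves only t, so t = True.

True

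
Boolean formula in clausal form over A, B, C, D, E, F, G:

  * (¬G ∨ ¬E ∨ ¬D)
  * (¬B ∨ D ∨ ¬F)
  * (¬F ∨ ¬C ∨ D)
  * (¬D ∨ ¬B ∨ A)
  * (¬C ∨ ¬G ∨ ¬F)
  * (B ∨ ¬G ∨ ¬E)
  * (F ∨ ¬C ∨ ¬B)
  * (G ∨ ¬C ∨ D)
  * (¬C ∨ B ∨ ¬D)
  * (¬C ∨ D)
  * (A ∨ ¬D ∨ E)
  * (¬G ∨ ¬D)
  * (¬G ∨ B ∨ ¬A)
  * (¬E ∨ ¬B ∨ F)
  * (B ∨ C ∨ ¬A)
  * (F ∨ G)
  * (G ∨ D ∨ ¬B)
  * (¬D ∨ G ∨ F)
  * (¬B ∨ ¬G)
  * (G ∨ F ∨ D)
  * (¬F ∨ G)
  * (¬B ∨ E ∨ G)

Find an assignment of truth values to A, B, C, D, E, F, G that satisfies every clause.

A=False  B=False  C=False  D=False  E=False  F=False  G=True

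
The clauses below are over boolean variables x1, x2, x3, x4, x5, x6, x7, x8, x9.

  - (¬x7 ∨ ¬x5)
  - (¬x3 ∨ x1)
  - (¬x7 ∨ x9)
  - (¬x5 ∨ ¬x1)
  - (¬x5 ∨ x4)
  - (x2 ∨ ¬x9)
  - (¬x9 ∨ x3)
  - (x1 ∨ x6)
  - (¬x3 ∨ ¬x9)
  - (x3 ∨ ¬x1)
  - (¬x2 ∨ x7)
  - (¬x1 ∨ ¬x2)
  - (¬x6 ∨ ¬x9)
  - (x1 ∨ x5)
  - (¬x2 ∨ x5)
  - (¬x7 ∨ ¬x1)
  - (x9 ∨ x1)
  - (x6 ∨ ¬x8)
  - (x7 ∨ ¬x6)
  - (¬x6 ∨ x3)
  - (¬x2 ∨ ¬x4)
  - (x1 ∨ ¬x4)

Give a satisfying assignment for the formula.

x1=1, x2=0, x3=1, x4=0, x5=0, x6=0, x7=0, x8=0, x9=0

Pure literal: x8 appears only negated; assign x8 = False.
Try x1 = True.
  then x5 is forced to False.
  then x3 is forced to True.
  then x9 is forced to False.
  then x7 is forced to False.
  then x2 is forced to False.
  then x6 is forced to False.
x4 is now unconstrained; take x4 = False.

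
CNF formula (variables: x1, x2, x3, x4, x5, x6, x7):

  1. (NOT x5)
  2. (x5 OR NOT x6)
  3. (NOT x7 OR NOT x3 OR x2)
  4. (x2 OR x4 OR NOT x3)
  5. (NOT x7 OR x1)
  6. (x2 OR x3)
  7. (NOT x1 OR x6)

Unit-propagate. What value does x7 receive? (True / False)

False

(NOT x5) stands alone — x5 = False.
(NOT x6 OR x5) with x5 = False leaves only NOT x6, so x6 = False.
From (x6 OR NOT x1) and x6 = False: x1 = False.
(NOT x7 OR x1): since x1 = False, the clause reduces to (NOT x7). x7 = False.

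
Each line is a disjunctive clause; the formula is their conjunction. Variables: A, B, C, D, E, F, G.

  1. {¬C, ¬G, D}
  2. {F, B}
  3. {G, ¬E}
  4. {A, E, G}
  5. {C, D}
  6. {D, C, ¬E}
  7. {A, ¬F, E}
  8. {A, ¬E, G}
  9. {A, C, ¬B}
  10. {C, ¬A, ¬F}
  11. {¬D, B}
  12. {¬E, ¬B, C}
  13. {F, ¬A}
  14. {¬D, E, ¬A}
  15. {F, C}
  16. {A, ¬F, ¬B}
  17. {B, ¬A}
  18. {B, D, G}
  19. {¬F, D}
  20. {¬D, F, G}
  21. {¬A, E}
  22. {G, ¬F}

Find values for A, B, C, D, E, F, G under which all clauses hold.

A = False, B = True, C = True, D = True, E = True, F = False, G = True

Try A = False.
Try B = True.
  then C is forced to True.
  then F is forced to False.
Branch on D: take D = True.
  then G is forced to True.
E is now unconstrained; take E = True.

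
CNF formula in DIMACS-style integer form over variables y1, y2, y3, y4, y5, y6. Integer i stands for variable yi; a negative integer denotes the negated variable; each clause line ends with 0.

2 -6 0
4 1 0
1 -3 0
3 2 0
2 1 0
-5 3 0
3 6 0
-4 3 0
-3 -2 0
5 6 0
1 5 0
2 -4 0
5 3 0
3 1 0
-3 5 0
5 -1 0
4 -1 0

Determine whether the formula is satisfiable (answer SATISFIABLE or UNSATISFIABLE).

UNSATISFIABLE

y3 = True:
  propagation gives y1=True, y2=False, y6=False, y5=True; an empty clause results — contradiction.
y3 = False:
  propagation gives y2=True, y5=False; an empty clause results — contradiction.
Every branch closes, so no satisfying assignment exists.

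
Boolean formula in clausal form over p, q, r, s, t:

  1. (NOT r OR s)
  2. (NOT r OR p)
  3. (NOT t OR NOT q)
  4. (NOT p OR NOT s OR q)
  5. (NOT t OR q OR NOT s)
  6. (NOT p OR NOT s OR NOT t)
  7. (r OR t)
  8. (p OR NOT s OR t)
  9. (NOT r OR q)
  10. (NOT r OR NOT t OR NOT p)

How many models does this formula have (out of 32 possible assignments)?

3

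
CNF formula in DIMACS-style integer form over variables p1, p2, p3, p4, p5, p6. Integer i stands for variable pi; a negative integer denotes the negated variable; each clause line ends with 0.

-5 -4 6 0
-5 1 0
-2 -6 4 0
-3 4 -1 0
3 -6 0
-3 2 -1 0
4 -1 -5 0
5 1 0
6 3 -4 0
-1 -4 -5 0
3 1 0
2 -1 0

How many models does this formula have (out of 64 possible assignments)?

Satisfying assignments:
  p1=T p2=T p3=F p4=F p5=F p6=F
  p1=T p2=T p3=T p4=T p5=F p6=F
  p1=T p2=T p3=T p4=T p5=F p6=T
That's 3 in total.

3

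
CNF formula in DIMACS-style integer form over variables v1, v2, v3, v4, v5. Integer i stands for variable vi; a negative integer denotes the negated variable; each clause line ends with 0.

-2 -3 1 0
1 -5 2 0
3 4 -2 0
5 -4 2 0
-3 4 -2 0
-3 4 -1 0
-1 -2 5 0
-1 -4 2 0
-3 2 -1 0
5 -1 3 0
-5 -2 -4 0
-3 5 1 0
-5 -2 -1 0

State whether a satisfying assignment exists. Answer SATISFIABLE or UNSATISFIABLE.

SATISFIABLE

Try v1 = True.
Try v2 = False.
  then v4 is forced to False.
  then v3 is forced to False.
  then v5 is forced to True.
So v1 = 1, v2 = 0, v3 = 0, v4 = 0, v5 = 1 is a satisfying assignment.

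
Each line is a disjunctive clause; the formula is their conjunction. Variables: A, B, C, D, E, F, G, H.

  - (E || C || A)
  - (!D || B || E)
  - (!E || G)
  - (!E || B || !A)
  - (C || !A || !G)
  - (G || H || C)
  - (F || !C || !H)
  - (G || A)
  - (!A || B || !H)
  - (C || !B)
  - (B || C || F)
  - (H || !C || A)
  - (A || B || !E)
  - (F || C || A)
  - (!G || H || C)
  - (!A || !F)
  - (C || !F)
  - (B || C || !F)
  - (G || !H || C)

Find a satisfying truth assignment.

D occurs only negated in the remaining clauses — set D = False.
Try A = True.
  then F is forced to False.
Try B = True.
  then C is forced to True.
  then H is forced to False.
Try E = False.
G is now unconstrained; take G = True.

A=True, B=True, C=True, D=False, E=False, F=False, G=True, H=False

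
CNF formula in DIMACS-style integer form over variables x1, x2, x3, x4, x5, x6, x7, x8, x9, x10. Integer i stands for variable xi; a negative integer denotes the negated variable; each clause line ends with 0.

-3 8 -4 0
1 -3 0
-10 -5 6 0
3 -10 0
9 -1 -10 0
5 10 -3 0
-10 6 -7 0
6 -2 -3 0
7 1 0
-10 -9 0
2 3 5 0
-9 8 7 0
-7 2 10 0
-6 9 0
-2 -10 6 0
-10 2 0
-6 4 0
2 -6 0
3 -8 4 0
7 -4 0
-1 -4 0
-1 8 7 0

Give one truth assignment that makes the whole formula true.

x1=False, x2=True, x3=False, x4=True, x5=False, x6=False, x7=True, x8=True, x9=False, x10=False

Set x1 = False and propagate.
  then x3 is forced to False.
  then x10 is forced to False.
  then x7 is forced to True.
  then x2 is forced to True.
Set x4 = True and propagate.
The remaining clauses are satisfied by x5 = False, x6 = False, x8 = True, x9 = False.
Every clause has at least one true literal under this assignment.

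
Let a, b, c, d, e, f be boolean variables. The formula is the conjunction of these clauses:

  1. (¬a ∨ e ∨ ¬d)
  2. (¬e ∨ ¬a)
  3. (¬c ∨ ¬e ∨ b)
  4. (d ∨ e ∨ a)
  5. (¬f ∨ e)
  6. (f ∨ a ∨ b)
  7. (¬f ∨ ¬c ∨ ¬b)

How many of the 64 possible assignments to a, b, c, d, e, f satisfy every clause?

14

Case analysis on e and a:
  e=T, a=T: a clause becomes empty — 0.
  e=T, a=F: d free; 4 ways for (b,c,f) × 2^1 = 8.
  e=F, a=T: remaining (b,c,d,f) ∈ {(F,F,F,F); (F,T,F,F); (T,F,F,F); (T,T,F,F)} — 4.
  e=F, a=F: remaining (b,c,d,f) ∈ {(T,F,T,F); (T,T,T,F)} — 2.
Total: 0 + 8 + 4 + 2 = 14.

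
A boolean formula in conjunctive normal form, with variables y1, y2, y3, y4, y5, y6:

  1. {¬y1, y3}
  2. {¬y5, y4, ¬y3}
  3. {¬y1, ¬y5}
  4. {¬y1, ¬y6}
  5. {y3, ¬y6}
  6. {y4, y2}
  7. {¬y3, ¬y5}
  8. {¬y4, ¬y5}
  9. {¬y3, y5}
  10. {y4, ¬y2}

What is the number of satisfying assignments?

Satisfying assignments:
  y1=F y2=F y3=F y4=T y5=F y6=F
  y1=F y2=T y3=F y4=T y5=F y6=F
That's 2 in total.

2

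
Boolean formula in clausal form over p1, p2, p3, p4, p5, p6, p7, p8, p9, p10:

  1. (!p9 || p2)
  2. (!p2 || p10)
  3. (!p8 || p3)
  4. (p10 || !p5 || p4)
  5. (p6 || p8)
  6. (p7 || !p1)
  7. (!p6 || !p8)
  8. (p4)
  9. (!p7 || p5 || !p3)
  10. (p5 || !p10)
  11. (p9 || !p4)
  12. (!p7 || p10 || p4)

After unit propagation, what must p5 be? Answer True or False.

(p4) is a unit clause: p4 = True.
(p9 || !p4): since p4 = True, the clause reduces to (p9). p9 = True.
In (p2 || !p9), !p9 is now false; p2 must hold, so p2 = True.
From (p10 || !p2) and p2 = True: p10 = True.
From (!p10 || p5) and p10 = True: p5 = True.

True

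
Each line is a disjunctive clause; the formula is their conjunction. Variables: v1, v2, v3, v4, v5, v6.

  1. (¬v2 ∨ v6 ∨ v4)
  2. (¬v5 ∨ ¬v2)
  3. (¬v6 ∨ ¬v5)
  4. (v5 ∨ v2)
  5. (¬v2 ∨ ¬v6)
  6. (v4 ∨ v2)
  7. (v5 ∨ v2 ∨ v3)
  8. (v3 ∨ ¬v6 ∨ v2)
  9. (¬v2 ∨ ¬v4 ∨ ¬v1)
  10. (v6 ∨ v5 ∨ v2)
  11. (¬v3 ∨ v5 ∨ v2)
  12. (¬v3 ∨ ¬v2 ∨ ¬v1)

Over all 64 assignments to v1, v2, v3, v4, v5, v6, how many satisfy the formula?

Satisfying assignments:
  v1=F v2=F v3=F v4=T v5=T v6=F
  v1=F v2=F v3=T v4=T v5=T v6=F
  v1=F v2=T v3=F v4=T v5=F v6=F
  v1=F v2=T v3=T v4=T v5=F v6=F
  v1=T v2=F v3=F v4=T v5=T v6=F
  v1=T v2=F v3=T v4=T v5=T v6=F
Count: 6.

6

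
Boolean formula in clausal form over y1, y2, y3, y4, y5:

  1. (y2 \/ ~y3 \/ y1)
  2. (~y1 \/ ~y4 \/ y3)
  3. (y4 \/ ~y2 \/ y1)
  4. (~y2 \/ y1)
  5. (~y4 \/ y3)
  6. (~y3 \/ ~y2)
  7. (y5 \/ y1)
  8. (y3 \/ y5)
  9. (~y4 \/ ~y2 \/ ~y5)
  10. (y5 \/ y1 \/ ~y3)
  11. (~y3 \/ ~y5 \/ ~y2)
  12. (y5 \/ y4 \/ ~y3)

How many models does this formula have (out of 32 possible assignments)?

Satisfying assignments:
  y1=0 y2=0 y3=0 y4=0 y5=1
  y1=1 y2=0 y3=0 y4=0 y5=1
  y1=1 y2=0 y3=1 y4=0 y5=1
  y1=1 y2=0 y3=1 y4=1 y5=0
  y1=1 y2=0 y3=1 y4=1 y5=1
  y1=1 y2=1 y3=0 y4=0 y5=1
That's 6 in total.

6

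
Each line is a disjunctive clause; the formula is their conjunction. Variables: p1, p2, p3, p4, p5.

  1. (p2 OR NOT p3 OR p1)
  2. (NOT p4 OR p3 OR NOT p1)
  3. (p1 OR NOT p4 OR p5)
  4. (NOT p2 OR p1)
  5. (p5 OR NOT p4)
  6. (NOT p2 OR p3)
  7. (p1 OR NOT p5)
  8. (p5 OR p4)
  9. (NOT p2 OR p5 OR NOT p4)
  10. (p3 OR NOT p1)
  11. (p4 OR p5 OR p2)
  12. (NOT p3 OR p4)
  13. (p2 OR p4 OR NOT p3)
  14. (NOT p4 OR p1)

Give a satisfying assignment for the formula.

p1=1, p2=1, p3=1, p4=1, p5=1

Try p1 = True.
  then p3 is forced to True.
  then p4 is forced to True.
  then p5 is forced to True.
p2 is now unconstrained; take p2 = True.
Every clause has at least one true literal under this assignment.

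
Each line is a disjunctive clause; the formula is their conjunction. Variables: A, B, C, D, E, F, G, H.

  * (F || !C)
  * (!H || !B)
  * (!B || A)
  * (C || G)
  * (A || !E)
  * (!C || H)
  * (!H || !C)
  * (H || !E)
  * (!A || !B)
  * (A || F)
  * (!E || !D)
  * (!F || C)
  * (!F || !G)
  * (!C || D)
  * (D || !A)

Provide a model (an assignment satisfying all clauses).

A=T  B=F  C=F  D=T  E=F  F=F  G=T  H=T

Check each clause:
  1. (!C || F) — !C is true.
  2. (!B || !H) — !B is true.
  3. (A || !B) — A is true.
  4. (G || C) — G is true.
  5. (!E || A) — A is true.
  6. (H || !C) — H is true.
  7. (!H || !C) — !C is true.
  8. (H || !E) — H is true.
  9. (!A || !B) — !B is true.
  10. (A || F) — A is true.
  11. (!D || !E) — !E is true.
  12. (C || !F) — !F is true.
  13. (!G || !F) — !F is true.
  14. (!C || D) — D is true.
  15. (!A || D) — D is true.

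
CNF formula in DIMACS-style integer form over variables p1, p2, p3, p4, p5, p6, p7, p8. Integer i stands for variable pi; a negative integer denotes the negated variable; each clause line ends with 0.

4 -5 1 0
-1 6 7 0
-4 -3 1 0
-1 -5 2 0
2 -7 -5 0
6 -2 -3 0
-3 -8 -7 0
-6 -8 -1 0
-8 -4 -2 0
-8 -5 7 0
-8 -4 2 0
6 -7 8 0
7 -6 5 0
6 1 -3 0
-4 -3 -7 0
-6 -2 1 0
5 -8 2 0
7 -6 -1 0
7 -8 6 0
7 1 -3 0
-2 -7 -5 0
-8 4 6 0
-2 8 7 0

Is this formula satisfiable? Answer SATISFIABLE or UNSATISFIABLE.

SATISFIABLE

p3 occurs only negated in the remaining clauses — set p3 = False.
Set p1 = True and propagate.
Try p2 = False.
  then p5 is forced to False.
  then p8 is forced to False.
For the remaining variables, p4 = True, p6 = True, p7 = True works.
So p1 = T, p2 = F, p3 = F, p4 = T, p5 = F, p6 = T, p7 = T, p8 = F is a satisfying assignment.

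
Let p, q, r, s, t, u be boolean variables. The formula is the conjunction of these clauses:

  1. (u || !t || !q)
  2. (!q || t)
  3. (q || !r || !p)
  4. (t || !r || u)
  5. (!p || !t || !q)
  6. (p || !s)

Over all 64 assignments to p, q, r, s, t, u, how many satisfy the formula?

Split on q, then t.
  q=1, t=1: remaining (p,r,s,u) ∈ {(0,0,0,1); (0,1,0,1)} — 2.
  q=1, t=0: a clause becomes empty — 0.
  q=0, t=1: u free; 4 ways for (p,r,s) × 2^1 = 8.
  q=0, t=0: 7 of the 16 assignments to (p,r,s,u) work.
Total: 2 + 0 + 8 + 7 = 17.

17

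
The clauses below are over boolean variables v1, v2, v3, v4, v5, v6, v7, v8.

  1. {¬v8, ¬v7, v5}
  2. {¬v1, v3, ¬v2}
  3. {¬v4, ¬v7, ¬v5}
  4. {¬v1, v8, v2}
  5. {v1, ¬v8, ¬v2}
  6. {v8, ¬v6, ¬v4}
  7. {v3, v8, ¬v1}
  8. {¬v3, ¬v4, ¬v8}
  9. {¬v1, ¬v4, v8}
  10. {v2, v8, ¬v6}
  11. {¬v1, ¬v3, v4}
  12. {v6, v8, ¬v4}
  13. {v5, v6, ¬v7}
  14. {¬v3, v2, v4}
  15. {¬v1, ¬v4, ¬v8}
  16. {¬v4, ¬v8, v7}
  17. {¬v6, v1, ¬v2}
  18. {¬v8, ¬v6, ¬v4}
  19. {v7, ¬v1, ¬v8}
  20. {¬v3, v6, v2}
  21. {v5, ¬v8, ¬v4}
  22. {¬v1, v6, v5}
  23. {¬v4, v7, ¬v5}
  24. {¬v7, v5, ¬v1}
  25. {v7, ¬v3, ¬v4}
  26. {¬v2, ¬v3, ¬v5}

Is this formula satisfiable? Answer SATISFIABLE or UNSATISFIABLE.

SATISFIABLE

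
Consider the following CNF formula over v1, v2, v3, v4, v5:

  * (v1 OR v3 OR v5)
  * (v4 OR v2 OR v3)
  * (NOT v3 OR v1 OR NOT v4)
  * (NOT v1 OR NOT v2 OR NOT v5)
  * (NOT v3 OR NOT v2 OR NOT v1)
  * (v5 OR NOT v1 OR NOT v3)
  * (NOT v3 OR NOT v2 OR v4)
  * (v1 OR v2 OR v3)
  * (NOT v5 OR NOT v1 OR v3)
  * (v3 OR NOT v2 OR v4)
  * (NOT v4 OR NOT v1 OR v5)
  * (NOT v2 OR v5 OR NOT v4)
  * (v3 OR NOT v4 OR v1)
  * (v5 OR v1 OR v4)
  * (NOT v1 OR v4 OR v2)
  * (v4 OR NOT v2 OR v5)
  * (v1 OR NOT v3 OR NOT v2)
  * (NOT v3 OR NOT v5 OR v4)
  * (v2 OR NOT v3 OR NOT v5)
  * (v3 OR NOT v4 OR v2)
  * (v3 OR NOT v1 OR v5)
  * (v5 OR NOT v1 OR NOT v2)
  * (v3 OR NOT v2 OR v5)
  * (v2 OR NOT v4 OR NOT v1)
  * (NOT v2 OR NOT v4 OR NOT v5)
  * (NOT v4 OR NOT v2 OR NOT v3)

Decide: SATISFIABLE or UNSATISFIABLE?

UNSATISFIABLE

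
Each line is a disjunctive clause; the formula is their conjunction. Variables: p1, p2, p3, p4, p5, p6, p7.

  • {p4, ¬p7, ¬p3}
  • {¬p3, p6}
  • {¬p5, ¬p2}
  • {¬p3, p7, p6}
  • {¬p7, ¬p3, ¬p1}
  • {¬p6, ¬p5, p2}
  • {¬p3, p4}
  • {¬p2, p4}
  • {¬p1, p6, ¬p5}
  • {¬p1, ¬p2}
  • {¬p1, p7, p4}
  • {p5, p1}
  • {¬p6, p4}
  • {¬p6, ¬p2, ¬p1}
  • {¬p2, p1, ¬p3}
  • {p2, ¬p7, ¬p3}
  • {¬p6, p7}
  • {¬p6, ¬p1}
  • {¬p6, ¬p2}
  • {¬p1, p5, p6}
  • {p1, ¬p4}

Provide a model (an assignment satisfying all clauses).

p1 = 0, p2 = 0, p3 = 0, p4 = 0, p5 = 1, p6 = 0, p7 = 1

p3 occurs only negated in the remaining clauses — set p3 = False.
Try p1 = False.
  then p5 is forced to True.
  then p2 is forced to False.
  then p6 is forced to False.
  then p4 is forced to False.
p7 is now unconstrained; take p7 = True.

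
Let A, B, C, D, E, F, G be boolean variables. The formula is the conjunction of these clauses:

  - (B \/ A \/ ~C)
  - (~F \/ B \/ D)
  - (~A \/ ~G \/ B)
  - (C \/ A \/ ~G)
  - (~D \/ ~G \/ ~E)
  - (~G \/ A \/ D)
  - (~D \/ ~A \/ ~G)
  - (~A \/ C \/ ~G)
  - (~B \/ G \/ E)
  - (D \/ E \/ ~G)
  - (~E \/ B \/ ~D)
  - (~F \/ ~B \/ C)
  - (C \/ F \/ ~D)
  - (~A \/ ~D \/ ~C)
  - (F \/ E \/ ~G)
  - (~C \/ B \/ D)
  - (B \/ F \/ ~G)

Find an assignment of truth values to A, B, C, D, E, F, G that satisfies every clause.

A=T  B=F  C=F  D=F  E=T  F=F  G=F

Branch on A: take A = True.
Set B = False and propagate.
  then G is forced to False.
For the remaining variables, C = False, D = False, E = True, F = False works.
Every clause has at least one true literal under this assignment.
Check each clause:
  1. (B \/ A \/ ~C) — A is true.
  2. (D \/ ~F \/ B) — ~F is true.
  3. (~G \/ B \/ ~A) — ~G is true.
  4. (C \/ A \/ ~G) — ~G is true.
  5. (~D \/ ~G \/ ~E) — ~G is true.
  6. (~G \/ D \/ A) — ~G is true.
  7. (~D \/ ~G \/ ~A) — ~G is true.
  8. (C \/ ~A \/ ~G) — ~G is true.
  9. (~B \/ G \/ E) — E is true.
  10. (~G \/ E \/ D) — ~G is true.
  11. (B \/ ~D \/ ~E) — ~D is true.
  12. (C \/ ~B \/ ~F) — ~F is true.
  13. (F \/ C \/ ~D) — ~D is true.
  14. (~A \/ ~C \/ ~D) — ~D is true.
  15. (F \/ ~G \/ E) — ~G is true.
  16. (D \/ ~C \/ B) — ~C is true.
  17. (F \/ B \/ ~G) — ~G is true.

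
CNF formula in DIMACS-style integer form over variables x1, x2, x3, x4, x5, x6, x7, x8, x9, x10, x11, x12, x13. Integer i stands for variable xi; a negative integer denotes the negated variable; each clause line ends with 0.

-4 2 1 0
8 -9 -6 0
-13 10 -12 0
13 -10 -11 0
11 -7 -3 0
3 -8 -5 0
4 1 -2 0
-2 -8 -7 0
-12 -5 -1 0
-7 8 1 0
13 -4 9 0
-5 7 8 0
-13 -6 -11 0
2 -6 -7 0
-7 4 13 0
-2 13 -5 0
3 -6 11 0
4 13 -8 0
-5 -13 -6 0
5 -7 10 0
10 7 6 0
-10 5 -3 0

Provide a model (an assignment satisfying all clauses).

x1=T, x2=T, x3=F, x4=F, x5=F, x6=F, x7=F, x8=F, x9=T, x10=T, x11=F, x12=T, x13=F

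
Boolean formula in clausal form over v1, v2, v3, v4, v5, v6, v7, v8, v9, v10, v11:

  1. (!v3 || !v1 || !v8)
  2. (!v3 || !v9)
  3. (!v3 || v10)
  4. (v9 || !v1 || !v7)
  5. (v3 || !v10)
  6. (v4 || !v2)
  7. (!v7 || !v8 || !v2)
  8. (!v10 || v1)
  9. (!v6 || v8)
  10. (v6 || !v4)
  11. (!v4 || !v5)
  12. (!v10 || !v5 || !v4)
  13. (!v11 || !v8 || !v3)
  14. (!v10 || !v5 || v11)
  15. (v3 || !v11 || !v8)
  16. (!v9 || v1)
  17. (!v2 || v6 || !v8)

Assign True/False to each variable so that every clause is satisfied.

Pure literal: v2 appears only negated; assign v2 = False.
Pure literal: v7 appears only negated; assign v7 = False.
Try v1 = True.
Branch on v3: take v3 = False.
  then v10 is forced to False.
Branch on v4: take v4 = False.
For the remaining variables, v5 = True, v6 = False, v8 = False, v9 = True, v11 = True works.

v1=T, v2=F, v3=F, v4=F, v5=T, v6=F, v7=F, v8=F, v9=T, v10=F, v11=T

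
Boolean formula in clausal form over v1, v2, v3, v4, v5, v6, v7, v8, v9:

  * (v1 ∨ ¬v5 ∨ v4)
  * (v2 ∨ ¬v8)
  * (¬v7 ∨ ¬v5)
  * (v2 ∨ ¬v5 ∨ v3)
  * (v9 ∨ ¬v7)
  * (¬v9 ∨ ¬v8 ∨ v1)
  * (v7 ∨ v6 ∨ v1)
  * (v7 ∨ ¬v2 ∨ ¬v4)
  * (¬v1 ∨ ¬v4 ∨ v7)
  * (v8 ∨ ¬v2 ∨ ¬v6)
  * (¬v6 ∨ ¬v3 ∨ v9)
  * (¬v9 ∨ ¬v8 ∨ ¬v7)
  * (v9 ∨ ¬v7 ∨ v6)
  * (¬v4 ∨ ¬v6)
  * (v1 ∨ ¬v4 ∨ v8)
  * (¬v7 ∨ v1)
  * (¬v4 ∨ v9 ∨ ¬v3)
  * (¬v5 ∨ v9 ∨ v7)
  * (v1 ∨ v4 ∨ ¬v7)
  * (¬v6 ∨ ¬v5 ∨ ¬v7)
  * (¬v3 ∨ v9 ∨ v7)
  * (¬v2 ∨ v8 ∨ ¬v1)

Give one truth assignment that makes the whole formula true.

v1=F  v2=F  v3=F  v4=F  v5=F  v6=T  v7=F  v8=F  v9=T

Check each clause:
  1. (v4 ∨ ¬v5 ∨ v1) — ¬v5 is true.
  2. (v2 ∨ ¬v8) — ¬v8 is true.
  3. (¬v7 ∨ ¬v5) — ¬v7 is true.
  4. (¬v5 ∨ v3 ∨ v2) — ¬v5 is true.
  5. (¬v7 ∨ v9) — ¬v7 is true.
  6. (v1 ∨ ¬v9 ∨ ¬v8) — ¬v8 is true.
  7. (v7 ∨ v1 ∨ v6) — v6 is true.
  8. (v7 ∨ ¬v2 ∨ ¬v4) — ¬v4 is true.
  9. (¬v4 ∨ ¬v1 ∨ v7) — ¬v4 is true.
  10. (v8 ∨ ¬v6 ∨ ¬v2) — ¬v2 is true.
  11. (¬v6 ∨ ¬v3 ∨ v9) — v9 is true.
  12. (¬v7 ∨ ¬v9 ∨ ¬v8) — ¬v8 is true.
  13. (¬v7 ∨ v6 ∨ v9) — ¬v7 is true.
  14. (¬v6 ∨ ¬v4) — ¬v4 is true.
  15. (v8 ∨ v1 ∨ ¬v4) — ¬v4 is true.
  16. (v1 ∨ ¬v7) — ¬v7 is true.
  17. (v9 ∨ ¬v3 ∨ ¬v4) — v9 is true.
  18. (v9 ∨ v7 ∨ ¬v5) — v9 is true.
  19. (¬v7 ∨ v1 ∨ v4) — ¬v7 is true.
  20. (¬v7 ∨ ¬v5 ∨ ¬v6) — ¬v7 is true.
  21. (v7 ∨ v9 ∨ ¬v3) — v9 is true.
  22. (v8 ∨ ¬v2 ∨ ¬v1) — ¬v1 is true.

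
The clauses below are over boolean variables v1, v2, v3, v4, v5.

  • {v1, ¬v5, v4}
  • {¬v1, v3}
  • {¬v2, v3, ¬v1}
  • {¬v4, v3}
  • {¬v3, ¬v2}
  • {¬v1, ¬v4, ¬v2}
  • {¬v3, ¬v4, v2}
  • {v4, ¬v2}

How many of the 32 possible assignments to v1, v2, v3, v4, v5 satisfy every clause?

4

Satisfying assignments:
  v1=0 v2=0 v3=0 v4=0 v5=0
  v1=0 v2=0 v3=1 v4=0 v5=0
  v1=1 v2=0 v3=1 v4=0 v5=0
  v1=1 v2=0 v3=1 v4=0 v5=1
Count: 4.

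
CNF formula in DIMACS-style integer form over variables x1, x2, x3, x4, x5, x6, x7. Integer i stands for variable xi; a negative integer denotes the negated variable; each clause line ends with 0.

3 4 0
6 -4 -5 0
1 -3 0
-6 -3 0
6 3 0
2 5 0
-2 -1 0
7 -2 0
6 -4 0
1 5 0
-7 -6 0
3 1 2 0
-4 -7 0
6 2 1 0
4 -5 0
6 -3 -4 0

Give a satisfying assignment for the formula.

x1=True, x2=False, x3=False, x4=True, x5=True, x6=True, x7=False

Check each clause:
  1. (x3 || x4) — x4 is true.
  2. (!x5 || !x4 || x6) — x6 is true.
  3. (!x3 || x1) — x1 is true.
  4. (!x3 || !x6) — !x3 is true.
  5. (x6 || x3) — x6 is true.
  6. (x2 || x5) — x5 is true.
  7. (!x2 || !x1) — !x2 is true.
  8. (x7 || !x2) — !x2 is true.
  9. (!x4 || x6) — x6 is true.
  10. (x5 || x1) — x1 is true.
  11. (!x6 || !x7) — !x7 is true.
  12. (x1 || x3 || x2) — x1 is true.
  13. (!x4 || !x7) — !x7 is true.
  14. (x1 || x6 || x2) — x1 is true.
  15. (!x5 || x4) — x4 is true.
  16. (!x4 || !x3 || x6) — !x3 is true.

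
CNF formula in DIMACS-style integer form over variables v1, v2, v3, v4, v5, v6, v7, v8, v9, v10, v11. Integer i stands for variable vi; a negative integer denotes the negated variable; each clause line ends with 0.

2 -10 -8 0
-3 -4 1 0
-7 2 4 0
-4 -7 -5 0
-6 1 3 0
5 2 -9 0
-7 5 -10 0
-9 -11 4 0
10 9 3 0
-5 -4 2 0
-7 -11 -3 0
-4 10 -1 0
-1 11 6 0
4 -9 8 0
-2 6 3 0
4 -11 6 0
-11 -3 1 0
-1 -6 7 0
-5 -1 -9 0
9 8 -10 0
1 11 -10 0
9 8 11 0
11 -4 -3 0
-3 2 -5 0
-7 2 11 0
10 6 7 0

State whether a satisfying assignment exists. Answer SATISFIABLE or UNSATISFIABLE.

SATISFIABLE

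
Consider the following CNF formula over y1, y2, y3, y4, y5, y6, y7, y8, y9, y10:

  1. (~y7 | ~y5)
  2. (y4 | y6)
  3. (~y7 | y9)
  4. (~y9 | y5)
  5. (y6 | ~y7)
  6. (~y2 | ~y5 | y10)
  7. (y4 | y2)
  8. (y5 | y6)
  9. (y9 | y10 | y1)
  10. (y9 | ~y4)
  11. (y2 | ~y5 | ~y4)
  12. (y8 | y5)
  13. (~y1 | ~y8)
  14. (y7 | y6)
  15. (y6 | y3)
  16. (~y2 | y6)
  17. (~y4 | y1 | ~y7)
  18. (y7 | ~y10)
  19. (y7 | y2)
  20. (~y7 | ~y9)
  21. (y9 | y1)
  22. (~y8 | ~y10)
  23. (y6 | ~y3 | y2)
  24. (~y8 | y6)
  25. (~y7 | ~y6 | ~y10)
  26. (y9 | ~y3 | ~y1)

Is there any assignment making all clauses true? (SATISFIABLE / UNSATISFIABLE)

UNSATISFIABLE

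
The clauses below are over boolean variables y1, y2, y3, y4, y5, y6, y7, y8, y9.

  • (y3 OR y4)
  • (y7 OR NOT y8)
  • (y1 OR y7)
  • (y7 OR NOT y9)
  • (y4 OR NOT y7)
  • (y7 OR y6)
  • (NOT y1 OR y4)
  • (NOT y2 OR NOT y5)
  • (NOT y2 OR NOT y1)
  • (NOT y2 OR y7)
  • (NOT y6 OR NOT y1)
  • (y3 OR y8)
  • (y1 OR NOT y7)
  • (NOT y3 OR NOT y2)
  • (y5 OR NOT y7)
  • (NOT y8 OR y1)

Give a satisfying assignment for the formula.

Pure literal: y2 appears only negated; assign y2 = False.
y4 occurs only positively in the remaining clauses — set y4 = True.
Try y1 = True.
  then y6 is forced to False.
  then y7 is forced to True.
  then y5 is forced to True.
The remaining clauses are satisfied by y3 = True, y8 = False, y9 = False.
Every clause has at least one true literal under this assignment.

y1=T, y2=F, y3=T, y4=T, y5=T, y6=F, y7=T, y8=F, y9=F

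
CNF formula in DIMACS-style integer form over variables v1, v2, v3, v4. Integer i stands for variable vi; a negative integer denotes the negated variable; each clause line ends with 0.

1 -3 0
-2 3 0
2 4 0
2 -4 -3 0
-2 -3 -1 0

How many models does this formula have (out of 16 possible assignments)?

2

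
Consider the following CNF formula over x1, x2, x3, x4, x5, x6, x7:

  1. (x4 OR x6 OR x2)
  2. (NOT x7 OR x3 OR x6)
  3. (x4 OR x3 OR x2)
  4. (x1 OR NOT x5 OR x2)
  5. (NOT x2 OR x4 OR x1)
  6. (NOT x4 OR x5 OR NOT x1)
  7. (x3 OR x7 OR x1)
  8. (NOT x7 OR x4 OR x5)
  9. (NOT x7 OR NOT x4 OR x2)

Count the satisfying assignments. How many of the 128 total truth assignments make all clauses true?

38

Case analysis on x4 and x2:
  x4=T, x2=T: 17 of the 32 assignments to (x1,x3,x5,x6,x7) work.
  x4=T, x2=F: x6 free; 3 ways for (x1,x3,x5,x7) × 2^1 = 6.
  x4=F, x2=T: 11 of the 32 assignments to (x1,x3,x5,x6,x7) work.
  x4=F, x2=F: remaining (x1,x3,x5,x6,x7) ∈ {(F,T,F,T,F); (T,T,F,T,F); (T,T,T,T,F); (T,T,T,T,T)} — 4.
Total: 17 + 6 + 11 + 4 = 38.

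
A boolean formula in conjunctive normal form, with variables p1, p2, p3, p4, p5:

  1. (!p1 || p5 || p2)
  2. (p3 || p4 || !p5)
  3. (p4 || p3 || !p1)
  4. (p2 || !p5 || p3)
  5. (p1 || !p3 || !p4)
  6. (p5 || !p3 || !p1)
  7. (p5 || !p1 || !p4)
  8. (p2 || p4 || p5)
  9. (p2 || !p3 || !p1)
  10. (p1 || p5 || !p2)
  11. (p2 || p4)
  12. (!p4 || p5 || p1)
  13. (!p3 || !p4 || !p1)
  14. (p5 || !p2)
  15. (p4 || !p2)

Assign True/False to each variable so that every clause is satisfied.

p1 = True, p2 = True, p3 = False, p4 = True, p5 = True

Check each clause:
  1. (!p1 || p2 || p5) — p2 is true.
  2. (p3 || p4 || !p5) — p4 is true.
  3. (p3 || !p1 || p4) — p4 is true.
  4. (p3 || !p5 || p2) — p2 is true.
  5. (p1 || !p3 || !p4) — p1 is true.
  6. (!p3 || p5 || !p1) — !p3 is true.
  7. (p5 || !p1 || !p4) — p5 is true.
  8. (p5 || p4 || p2) — p2 is true.
  9. (!p3 || p2 || !p1) — p2 is true.
  10. (p5 || p1 || !p2) — p1 is true.
  11. (p4 || p2) — p2 is true.
  12. (p5 || p1 || !p4) — p1 is true.
  13. (!p1 || !p4 || !p3) — !p3 is true.
  14. (!p2 || p5) — p5 is true.
  15. (!p2 || p4) — p4 is true.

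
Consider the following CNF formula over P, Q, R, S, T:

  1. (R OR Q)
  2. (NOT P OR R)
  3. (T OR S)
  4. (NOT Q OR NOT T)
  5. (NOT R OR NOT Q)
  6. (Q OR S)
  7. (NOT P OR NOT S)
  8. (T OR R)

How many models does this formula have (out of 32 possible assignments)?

Satisfying assignments:
  P=F Q=F R=T S=T T=F
  P=F Q=F R=T S=T T=T
That's 2 in total.

2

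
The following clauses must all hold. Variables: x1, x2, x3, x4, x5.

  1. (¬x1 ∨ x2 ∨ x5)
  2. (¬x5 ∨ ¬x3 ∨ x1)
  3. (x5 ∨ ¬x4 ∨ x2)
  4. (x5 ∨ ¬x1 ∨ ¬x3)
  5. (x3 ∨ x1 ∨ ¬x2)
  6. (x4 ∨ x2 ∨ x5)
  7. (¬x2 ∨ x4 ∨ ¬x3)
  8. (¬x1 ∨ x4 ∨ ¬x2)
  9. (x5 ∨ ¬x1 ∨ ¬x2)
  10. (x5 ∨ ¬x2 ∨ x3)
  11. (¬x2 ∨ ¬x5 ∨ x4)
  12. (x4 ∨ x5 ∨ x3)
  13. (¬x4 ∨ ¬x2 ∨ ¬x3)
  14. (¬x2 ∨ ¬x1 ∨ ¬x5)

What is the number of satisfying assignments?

Satisfying assignments:
  x1=0 x2=0 x3=0 x4=0 x5=1
  x1=0 x2=0 x3=0 x4=1 x5=1
  x1=1 x2=0 x3=0 x4=0 x5=1
  x1=1 x2=0 x3=0 x4=1 x5=1
  x1=1 x2=0 x3=1 x4=0 x5=1
  x1=1 x2=0 x3=1 x4=1 x5=1
Count: 6.

6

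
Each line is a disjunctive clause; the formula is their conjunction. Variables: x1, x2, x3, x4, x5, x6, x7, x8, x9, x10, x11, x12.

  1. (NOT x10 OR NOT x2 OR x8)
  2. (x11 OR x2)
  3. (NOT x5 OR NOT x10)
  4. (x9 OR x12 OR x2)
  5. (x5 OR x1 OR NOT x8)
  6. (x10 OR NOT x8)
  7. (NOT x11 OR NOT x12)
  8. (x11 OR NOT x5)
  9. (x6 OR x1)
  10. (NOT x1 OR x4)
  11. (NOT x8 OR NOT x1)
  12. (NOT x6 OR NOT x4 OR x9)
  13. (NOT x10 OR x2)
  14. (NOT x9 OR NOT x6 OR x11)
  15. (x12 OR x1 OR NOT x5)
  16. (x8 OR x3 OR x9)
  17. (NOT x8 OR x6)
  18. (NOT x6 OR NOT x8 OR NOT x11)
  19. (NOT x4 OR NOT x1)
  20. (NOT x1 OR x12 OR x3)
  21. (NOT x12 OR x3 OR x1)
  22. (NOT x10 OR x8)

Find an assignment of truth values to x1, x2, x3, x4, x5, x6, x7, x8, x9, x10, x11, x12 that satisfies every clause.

x1=F  x2=T  x3=F  x4=T  x5=F  x6=T  x7=F  x8=F  x9=T  x10=F  x11=T  x12=F

Set x1 = False and propagate.
  then x6 is forced to True.
Try x2 = True.
Set x3 = False and propagate.
  then x12 is forced to False.
  then x5 is forced to False.
  then x8 is forced to False.
  then x10 is forced to False.
  then x9 is forced to True.
  then x11 is forced to True.
x4, x7 are now unconstrained; take x4 = True, x7 = False.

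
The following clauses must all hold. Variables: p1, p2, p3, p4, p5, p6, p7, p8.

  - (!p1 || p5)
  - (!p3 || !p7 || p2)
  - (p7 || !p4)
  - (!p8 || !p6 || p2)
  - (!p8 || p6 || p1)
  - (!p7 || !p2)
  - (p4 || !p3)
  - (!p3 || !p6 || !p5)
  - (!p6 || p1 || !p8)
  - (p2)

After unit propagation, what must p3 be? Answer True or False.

False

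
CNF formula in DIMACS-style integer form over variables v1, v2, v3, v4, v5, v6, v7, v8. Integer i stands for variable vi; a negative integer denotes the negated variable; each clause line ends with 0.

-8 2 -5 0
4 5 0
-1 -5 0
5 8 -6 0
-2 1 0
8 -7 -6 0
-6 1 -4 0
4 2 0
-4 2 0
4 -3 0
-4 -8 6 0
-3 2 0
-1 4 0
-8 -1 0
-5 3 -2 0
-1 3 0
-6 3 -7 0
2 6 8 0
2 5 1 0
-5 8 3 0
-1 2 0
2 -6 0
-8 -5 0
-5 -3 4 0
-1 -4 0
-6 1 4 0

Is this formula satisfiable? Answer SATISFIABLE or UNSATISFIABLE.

UNSATISFIABLE

v1 = True:
  propagation gives v5=False, v4=True; an empty clause results — contradiction.
v1 = False:
  propagation gives v2=False, v4=True; an empty clause results — contradiction.
Every branch closes, so no satisfying assignment exists.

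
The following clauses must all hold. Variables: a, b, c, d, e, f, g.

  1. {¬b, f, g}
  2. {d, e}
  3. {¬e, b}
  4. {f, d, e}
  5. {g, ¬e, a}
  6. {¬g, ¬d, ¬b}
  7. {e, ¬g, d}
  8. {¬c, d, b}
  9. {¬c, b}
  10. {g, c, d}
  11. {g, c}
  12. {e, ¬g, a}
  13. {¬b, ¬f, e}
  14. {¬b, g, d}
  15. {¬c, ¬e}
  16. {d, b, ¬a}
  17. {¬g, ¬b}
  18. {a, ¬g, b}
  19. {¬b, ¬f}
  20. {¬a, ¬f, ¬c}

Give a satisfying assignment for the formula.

Try a = True.
Branch on b: take b = False.
  then e is forced to False.
  then d is forced to True.
  then c is forced to False.
  then g is forced to True.
f is now unconstrained; take f = False.

a=T, b=F, c=F, d=T, e=F, f=F, g=T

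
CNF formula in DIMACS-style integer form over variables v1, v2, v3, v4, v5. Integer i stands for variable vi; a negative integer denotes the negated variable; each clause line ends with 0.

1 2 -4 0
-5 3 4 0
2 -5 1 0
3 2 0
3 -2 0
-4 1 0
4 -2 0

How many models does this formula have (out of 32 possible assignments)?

7

Split on v2, then v4.
  v2=1, v4=1: remaining (v1,v3,v5) ∈ {(1,1,0); (1,1,1)} — 2.
  v2=1, v4=0: a clause becomes empty — 0.
  v2=0, v4=1: remaining (v1,v3,v5) ∈ {(1,1,0); (1,1,1)} — 2.
  v2=0, v4=0: remaining (v1,v3,v5) ∈ {(0,1,0); (1,1,0); (1,1,1)} — 3.
Total: 2 + 0 + 2 + 3 = 7.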